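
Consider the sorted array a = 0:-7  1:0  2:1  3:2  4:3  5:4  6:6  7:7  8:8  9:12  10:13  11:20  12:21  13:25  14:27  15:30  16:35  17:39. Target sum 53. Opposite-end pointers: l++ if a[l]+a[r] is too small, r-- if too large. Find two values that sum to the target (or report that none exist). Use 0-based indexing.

[0,17] -7+39=32 <53 → l++
[1,17] 0+39=39 <53 → l++
[2,17] 1+39=40 <53 → l++
[3,17] 2+39=41 <53 → l++
[4,17] 3+39=42 <53 → l++
[5,17] 4+39=43 <53 → l++
[6,17] 6+39=45 <53 → l++
[7,17] 7+39=46 <53 → l++
[8,17] 8+39=47 <53 → l++
[9,17] 12+39=51 <53 → l++
[10,17] 13+39=52 <53 → l++
[11,17] 20+39=59 >53 → r--
[11,16] 20+35=55 >53 → r--
[11,15] 20+30=50 <53 → l++
[12,15] 21+30=51 <53 → l++
[13,15] 25+30=55 >53 → r--
[13,14] 25+27=52 <53 → l++

no pair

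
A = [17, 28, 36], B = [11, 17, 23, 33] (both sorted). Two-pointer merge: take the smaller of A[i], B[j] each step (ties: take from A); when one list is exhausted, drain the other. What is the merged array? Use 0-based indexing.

[11, 17, 17, 23, 28, 33, 36]

[i=0,j=0] A[i]=17>B[j]=11 take 11 → j++
[i=0,j=1] A[i]=17<=B[j]=17 take 17 → i++
[i=1,j=1] A[i]=28>B[j]=17 take 17 → j++
[i=1,j=2] A[i]=28>B[j]=23 take 23 → j++
[i=1,j=3] A[i]=28<=B[j]=33 take 28 → i++
[i=2,j=3] A[i]=36>B[j]=33 take 33 → j++
[i=2,j=4] B done, take A[i]=36 → i++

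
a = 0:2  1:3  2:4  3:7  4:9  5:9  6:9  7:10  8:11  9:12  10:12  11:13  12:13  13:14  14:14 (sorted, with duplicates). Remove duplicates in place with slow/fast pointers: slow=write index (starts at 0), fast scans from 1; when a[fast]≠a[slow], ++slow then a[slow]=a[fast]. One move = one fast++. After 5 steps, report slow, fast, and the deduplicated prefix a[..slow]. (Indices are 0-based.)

(s=0,f=1) a[fast]=3≠a[slow]=2 write a[1]=3 → slow++,fast++
(s=1,f=2) a[fast]=4≠a[slow]=3 write a[2]=4 → slow++,fast++
(s=2,f=3) a[fast]=7≠a[slow]=4 write a[3]=7 → slow++,fast++
(s=3,f=4) a[fast]=9≠a[slow]=7 write a[4]=9 → slow++,fast++
(s=4,f=5) a[fast]=9=a[slow] dup → fast++

slow=4, fast=6, prefix=[2, 3, 4, 7, 9]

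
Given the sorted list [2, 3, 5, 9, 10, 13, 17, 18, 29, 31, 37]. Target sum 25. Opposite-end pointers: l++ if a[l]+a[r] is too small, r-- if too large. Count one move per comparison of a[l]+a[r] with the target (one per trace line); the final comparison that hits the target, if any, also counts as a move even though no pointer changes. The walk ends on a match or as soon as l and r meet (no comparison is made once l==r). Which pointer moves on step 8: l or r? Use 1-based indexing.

r

[1,11] 2+37=39 >25 → r--
[1,10] 2+31=33 >25 → r--
[1,9] 2+29=31 >25 → r--
[1,8] 2+18=20 <25 → l++
[2,8] 3+18=21 <25 → l++
[3,8] 5+18=23 <25 → l++
[4,8] 9+18=27 >25 → r--
[4,7] 9+17=26 >25 → r--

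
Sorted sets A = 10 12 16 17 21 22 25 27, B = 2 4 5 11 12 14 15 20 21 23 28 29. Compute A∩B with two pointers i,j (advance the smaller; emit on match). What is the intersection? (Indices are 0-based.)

[i=0,j=0] 10>2 → j++
[i=0,j=1] 10>4 → j++
[i=0,j=2] 10>5 → j++
[i=0,j=3] 10<11 → i++
[i=1,j=3] 12>11 → j++
[i=1,j=4] 12==12 emit → i++,j++
[i=2,j=5] 16>14 → j++
[i=2,j=6] 16>15 → j++
[i=2,j=7] 16<20 → i++
[i=3,j=7] 17<20 → i++
[i=4,j=7] 21>20 → j++
[i=4,j=8] 21==21 emit → i++,j++
[i=5,j=9] 22<23 → i++
[i=6,j=9] 25>23 → j++
[i=6,j=10] 25<28 → i++
[i=7,j=10] 27<28 → i++

intersection = [12, 21]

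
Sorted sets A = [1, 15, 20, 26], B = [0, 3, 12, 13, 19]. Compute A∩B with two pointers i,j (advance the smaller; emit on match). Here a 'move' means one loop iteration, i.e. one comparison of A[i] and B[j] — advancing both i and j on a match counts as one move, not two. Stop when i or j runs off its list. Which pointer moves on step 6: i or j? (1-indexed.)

i

[i=1,j=1] 1>0 → j++
[i=1,j=2] 1<3 → i++
[i=2,j=2] 15>3 → j++
[i=2,j=3] 15>12 → j++
[i=2,j=4] 15>13 → j++
[i=2,j=5] 15<19 → i++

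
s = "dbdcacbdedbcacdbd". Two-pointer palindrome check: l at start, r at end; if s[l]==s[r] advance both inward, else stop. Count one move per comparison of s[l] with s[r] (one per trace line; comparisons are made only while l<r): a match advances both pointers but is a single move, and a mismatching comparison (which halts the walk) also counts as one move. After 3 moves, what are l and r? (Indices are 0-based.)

[0,16] 'd'=='d' → l++,r--
[1,15] 'b'=='b' → l++,r--
[2,14] 'd'=='d' → l++,r--

l=3, r=13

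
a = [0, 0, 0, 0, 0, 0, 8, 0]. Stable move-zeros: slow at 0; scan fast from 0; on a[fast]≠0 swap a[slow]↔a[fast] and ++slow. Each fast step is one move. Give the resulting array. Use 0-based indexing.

slow=0 fast=0: a[fast]=0, fast++
slow=0 fast=1: a[fast]=0, fast++
slow=0 fast=2: a[fast]=0, fast++
slow=0 fast=3: a[fast]=0, fast++
slow=0 fast=4: a[fast]=0, fast++
slow=0 fast=5: a[fast]=0, fast++
slow=0 fast=6: a[fast]=8≠0 swap→a[0]=8, slow++,fast++
slow=1 fast=7: a[fast]=0, fast++

[8, 0, 0, 0, 0, 0, 0, 0]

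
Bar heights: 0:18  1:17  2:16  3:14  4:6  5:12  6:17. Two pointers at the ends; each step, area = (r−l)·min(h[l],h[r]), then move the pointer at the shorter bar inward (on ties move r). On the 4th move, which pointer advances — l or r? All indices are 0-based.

r

[0,6] min(18,17)*6=102 best=102 * → r--
[0,5] min(18,12)*5=60 best=102 → r--
[0,4] min(18,6)*4=24 best=102 → r--
[0,3] min(18,14)*3=42 best=102 → r--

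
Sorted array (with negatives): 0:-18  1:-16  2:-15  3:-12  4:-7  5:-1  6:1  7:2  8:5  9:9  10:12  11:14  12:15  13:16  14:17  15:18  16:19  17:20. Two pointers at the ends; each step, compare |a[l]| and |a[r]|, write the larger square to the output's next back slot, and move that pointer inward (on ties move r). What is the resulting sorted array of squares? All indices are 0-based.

l=0 r=17: |-18|<=|20| out[17]=400, r--
l=0 r=16: |-18|<=|19| out[16]=361, r--
l=0 r=15: |-18|<=|18| out[15]=324, r--
l=0 r=14: |-18|>|17| out[14]=324, l++
l=1 r=14: |-16|<=|17| out[13]=289, r--
l=1 r=13: |-16|<=|16| out[12]=256, r--
l=1 r=12: |-16|>|15| out[11]=256, l++
l=2 r=12: |-15|<=|15| out[10]=225, r--
l=2 r=11: |-15|>|14| out[9]=225, l++
l=3 r=11: |-12|<=|14| out[8]=196, r--
l=3 r=10: |-12|<=|12| out[7]=144, r--
l=3 r=9: |-12|>|9| out[6]=144, l++
l=4 r=9: |-7|<=|9| out[5]=81, r--
l=4 r=8: |-7|>|5| out[4]=49, l++
l=5 r=8: |-1|<=|5| out[3]=25, r--
l=5 r=7: |-1|<=|2| out[2]=4, r--
l=5 r=6: |-1|<=|1| out[1]=1, r--
l=5 r=5: |-1|<=|-1| out[0]=1, r--

[1, 1, 4, 25, 49, 81, 144, 144, 196, 225, 225, 256, 256, 289, 324, 324, 361, 400]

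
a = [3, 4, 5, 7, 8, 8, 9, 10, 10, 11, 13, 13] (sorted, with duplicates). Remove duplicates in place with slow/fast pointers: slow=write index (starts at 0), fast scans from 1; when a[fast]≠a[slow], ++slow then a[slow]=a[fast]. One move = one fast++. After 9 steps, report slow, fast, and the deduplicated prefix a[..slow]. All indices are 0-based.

(s=0,f=1) a[fast]=4≠a[slow]=3 write a[1]=4 → slow++,fast++
(s=1,f=2) a[fast]=5≠a[slow]=4 write a[2]=5 → slow++,fast++
(s=2,f=3) a[fast]=7≠a[slow]=5 write a[3]=7 → slow++,fast++
(s=3,f=4) a[fast]=8≠a[slow]=7 write a[4]=8 → slow++,fast++
(s=4,f=5) a[fast]=8=a[slow] dup → fast++
(s=4,f=6) a[fast]=9≠a[slow]=8 write a[5]=9 → slow++,fast++
(s=5,f=7) a[fast]=10≠a[slow]=9 write a[6]=10 → slow++,fast++
(s=6,f=8) a[fast]=10=a[slow] dup → fast++
(s=6,f=9) a[fast]=11≠a[slow]=10 write a[7]=11 → slow++,fast++

slow=7, fast=10, prefix=[3, 4, 5, 7, 8, 9, 10, 11]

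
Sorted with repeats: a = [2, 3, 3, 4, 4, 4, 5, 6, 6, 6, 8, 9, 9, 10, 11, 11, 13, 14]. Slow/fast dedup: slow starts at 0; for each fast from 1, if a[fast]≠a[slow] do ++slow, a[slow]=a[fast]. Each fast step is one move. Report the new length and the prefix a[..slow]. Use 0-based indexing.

length 11; prefix = [2, 3, 4, 5, 6, 8, 9, 10, 11, 13, 14]

(s=0,f=1) a[fast]=3≠a[slow]=2 write a[1]=3 → slow++,fast++
(s=1,f=2) a[fast]=3=a[slow] dup → fast++
(s=1,f=3) a[fast]=4≠a[slow]=3 write a[2]=4 → slow++,fast++
(s=2,f=4) a[fast]=4=a[slow] dup → fast++
(s=2,f=5) a[fast]=4=a[slow] dup → fast++
(s=2,f=6) a[fast]=5≠a[slow]=4 write a[3]=5 → slow++,fast++
(s=3,f=7) a[fast]=6≠a[slow]=5 write a[4]=6 → slow++,fast++
(s=4,f=8) a[fast]=6=a[slow] dup → fast++
(s=4,f=9) a[fast]=6=a[slow] dup → fast++
(s=4,f=10) a[fast]=8≠a[slow]=6 write a[5]=8 → slow++,fast++
(s=5,f=11) a[fast]=9≠a[slow]=8 write a[6]=9 → slow++,fast++
(s=6,f=12) a[fast]=9=a[slow] dup → fast++
(s=6,f=13) a[fast]=10≠a[slow]=9 write a[7]=10 → slow++,fast++
(s=7,f=14) a[fast]=11≠a[slow]=10 write a[8]=11 → slow++,fast++
(s=8,f=15) a[fast]=11=a[slow] dup → fast++
(s=8,f=16) a[fast]=13≠a[slow]=11 write a[9]=13 → slow++,fast++
(s=9,f=17) a[fast]=14≠a[slow]=13 write a[10]=14 → slow++,fast++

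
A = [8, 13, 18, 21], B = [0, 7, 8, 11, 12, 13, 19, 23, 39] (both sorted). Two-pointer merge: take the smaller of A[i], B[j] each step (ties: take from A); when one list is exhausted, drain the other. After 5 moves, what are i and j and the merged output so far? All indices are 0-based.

[i=0,j=0] A[i]=8>B[j]=0 take 0 → j++
[i=0,j=1] A[i]=8>B[j]=7 take 7 → j++
[i=0,j=2] A[i]=8<=B[j]=8 take 8 → i++
[i=1,j=2] A[i]=13>B[j]=8 take 8 → j++
[i=1,j=3] A[i]=13>B[j]=11 take 11 → j++

i=1, j=4, merged so far=[0, 7, 8, 8, 11]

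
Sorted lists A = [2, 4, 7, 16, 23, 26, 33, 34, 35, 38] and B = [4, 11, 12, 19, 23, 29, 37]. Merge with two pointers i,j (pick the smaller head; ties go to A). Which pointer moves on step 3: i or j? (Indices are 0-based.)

[i=0,j=0] A[i]=2<=B[j]=4 take 2 → i++
[i=1,j=0] A[i]=4<=B[j]=4 take 4 → i++
[i=2,j=0] A[i]=7>B[j]=4 take 4 → j++

j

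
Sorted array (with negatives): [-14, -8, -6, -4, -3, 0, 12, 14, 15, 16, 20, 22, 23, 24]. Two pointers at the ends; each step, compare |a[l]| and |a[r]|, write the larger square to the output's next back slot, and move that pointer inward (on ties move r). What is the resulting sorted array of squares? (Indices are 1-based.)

l=1 r=14: |-14|<=|24| out[14]=576, r--
l=1 r=13: |-14|<=|23| out[13]=529, r--
l=1 r=12: |-14|<=|22| out[12]=484, r--
l=1 r=11: |-14|<=|20| out[11]=400, r--
l=1 r=10: |-14|<=|16| out[10]=256, r--
l=1 r=9: |-14|<=|15| out[9]=225, r--
l=1 r=8: |-14|<=|14| out[8]=196, r--
l=1 r=7: |-14|>|12| out[7]=196, l++
l=2 r=7: |-8|<=|12| out[6]=144, r--
l=2 r=6: |-8|>|0| out[5]=64, l++
l=3 r=6: |-6|>|0| out[4]=36, l++
l=4 r=6: |-4|>|0| out[3]=16, l++
l=5 r=6: |-3|>|0| out[2]=9, l++
l=6 r=6: |0|<=|0| out[1]=0, r--

[0, 9, 16, 36, 64, 144, 196, 196, 225, 256, 400, 484, 529, 576]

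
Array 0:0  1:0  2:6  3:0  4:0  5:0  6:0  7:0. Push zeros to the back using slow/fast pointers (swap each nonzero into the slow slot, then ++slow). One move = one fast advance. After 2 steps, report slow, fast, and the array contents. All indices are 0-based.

(s=0,f=0) a[fast]=0 → fast++
(s=0,f=1) a[fast]=0 → fast++

slow=0, fast=2, a=[0, 0, 6, 0, 0, 0, 0, 0]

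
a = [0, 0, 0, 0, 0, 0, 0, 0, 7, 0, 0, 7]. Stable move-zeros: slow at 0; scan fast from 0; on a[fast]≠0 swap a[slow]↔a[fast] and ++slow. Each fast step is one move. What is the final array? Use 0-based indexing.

slow=0 fast=0: a[fast]=0, fast++
slow=0 fast=1: a[fast]=0, fast++
slow=0 fast=2: a[fast]=0, fast++
slow=0 fast=3: a[fast]=0, fast++
slow=0 fast=4: a[fast]=0, fast++
slow=0 fast=5: a[fast]=0, fast++
slow=0 fast=6: a[fast]=0, fast++
slow=0 fast=7: a[fast]=0, fast++
slow=0 fast=8: a[fast]=7≠0 swap→a[0]=7, slow++,fast++
slow=1 fast=9: a[fast]=0, fast++
slow=1 fast=10: a[fast]=0, fast++
slow=1 fast=11: a[fast]=7≠0 swap→a[1]=7, slow++,fast++

[7, 7, 0, 0, 0, 0, 0, 0, 0, 0, 0, 0]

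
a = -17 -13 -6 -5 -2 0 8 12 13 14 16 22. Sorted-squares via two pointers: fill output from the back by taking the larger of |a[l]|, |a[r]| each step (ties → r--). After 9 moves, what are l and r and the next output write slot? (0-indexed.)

[0,11] |-17|<=|22| out[11]=484 → r--
[0,10] |-17|>|16| out[10]=289 → l++
[1,10] |-13|<=|16| out[9]=256 → r--
[1,9] |-13|<=|14| out[8]=196 → r--
[1,8] |-13|<=|13| out[7]=169 → r--
[1,7] |-13|>|12| out[6]=169 → l++
[2,7] |-6|<=|12| out[5]=144 → r--
[2,6] |-6|<=|8| out[4]=64 → r--
[2,5] |-6|>|0| out[3]=36 → l++

l=3, r=5, next write slot=2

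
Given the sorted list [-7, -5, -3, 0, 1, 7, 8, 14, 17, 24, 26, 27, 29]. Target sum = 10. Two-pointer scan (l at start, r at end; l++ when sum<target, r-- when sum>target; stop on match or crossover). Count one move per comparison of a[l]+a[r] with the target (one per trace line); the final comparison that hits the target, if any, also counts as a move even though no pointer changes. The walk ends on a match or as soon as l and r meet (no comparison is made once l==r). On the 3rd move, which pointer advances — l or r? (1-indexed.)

l=1 r=13: -7+29=22 >10, r--
l=1 r=12: -7+27=20 >10, r--
l=1 r=11: -7+26=19 >10, r--

r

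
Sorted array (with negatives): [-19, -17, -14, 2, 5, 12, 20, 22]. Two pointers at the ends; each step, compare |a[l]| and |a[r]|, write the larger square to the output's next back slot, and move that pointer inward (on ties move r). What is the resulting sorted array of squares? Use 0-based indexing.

[0,7] |-19|<=|22| out[7]=484 → r--
[0,6] |-19|<=|20| out[6]=400 → r--
[0,5] |-19|>|12| out[5]=361 → l++
[1,5] |-17|>|12| out[4]=289 → l++
[2,5] |-14|>|12| out[3]=196 → l++
[3,5] |2|<=|12| out[2]=144 → r--
[3,4] |2|<=|5| out[1]=25 → r--
[3,3] |2|<=|2| out[0]=4 → r--

[4, 25, 144, 196, 289, 361, 400, 484]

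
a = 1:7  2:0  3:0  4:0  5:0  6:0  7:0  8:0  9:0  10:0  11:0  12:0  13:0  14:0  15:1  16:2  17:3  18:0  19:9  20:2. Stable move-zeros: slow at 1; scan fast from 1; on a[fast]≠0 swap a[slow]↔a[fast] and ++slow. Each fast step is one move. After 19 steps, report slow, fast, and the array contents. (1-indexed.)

slow=1 fast=1: a[fast]=7≠0 swap→a[1]=7, slow++,fast++
slow=2 fast=2: a[fast]=0, fast++
slow=2 fast=3: a[fast]=0, fast++
slow=2 fast=4: a[fast]=0, fast++
slow=2 fast=5: a[fast]=0, fast++
slow=2 fast=6: a[fast]=0, fast++
slow=2 fast=7: a[fast]=0, fast++
slow=2 fast=8: a[fast]=0, fast++
slow=2 fast=9: a[fast]=0, fast++
slow=2 fast=10: a[fast]=0, fast++
slow=2 fast=11: a[fast]=0, fast++
slow=2 fast=12: a[fast]=0, fast++
slow=2 fast=13: a[fast]=0, fast++
slow=2 fast=14: a[fast]=0, fast++
slow=2 fast=15: a[fast]=1≠0 swap→a[2]=1, slow++,fast++
slow=3 fast=16: a[fast]=2≠0 swap→a[3]=2, slow++,fast++
slow=4 fast=17: a[fast]=3≠0 swap→a[4]=3, slow++,fast++
slow=5 fast=18: a[fast]=0, fast++
slow=5 fast=19: a[fast]=9≠0 swap→a[5]=9, slow++,fast++

slow=6, fast=20, a=[7, 1, 2, 3, 9, 0, 0, 0, 0, 0, 0, 0, 0, 0, 0, 0, 0, 0, 0, 2]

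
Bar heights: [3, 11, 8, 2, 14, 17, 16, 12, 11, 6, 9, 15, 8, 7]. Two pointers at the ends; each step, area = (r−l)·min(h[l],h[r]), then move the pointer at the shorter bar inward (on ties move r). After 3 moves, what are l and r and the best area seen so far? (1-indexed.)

[1,14] min(3,7)*13=39 best=39 * → l++
[2,14] min(11,7)*12=84 best=84 * → r--
[2,13] min(11,8)*11=88 best=88 * → r--

l=2, r=12, best area=88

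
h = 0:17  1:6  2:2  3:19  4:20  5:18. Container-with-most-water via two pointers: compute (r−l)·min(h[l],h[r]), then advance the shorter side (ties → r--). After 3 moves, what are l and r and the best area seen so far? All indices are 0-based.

l=0 r=5: min(17,18)*5=85 best=85 *, l++
l=1 r=5: min(6,18)*4=24 best=85, l++
l=2 r=5: min(2,18)*3=6 best=85, l++

l=3, r=5, best area=85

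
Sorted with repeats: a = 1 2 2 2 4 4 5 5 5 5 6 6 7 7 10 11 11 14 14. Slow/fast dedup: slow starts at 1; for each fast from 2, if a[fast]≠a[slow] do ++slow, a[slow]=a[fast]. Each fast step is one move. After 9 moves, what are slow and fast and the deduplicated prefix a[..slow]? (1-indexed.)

slow=1 fast=2: a[fast]=2≠a[slow]=1 write a[2]=2, slow++,fast++
slow=2 fast=3: a[fast]=2=a[slow] dup, fast++
slow=2 fast=4: a[fast]=2=a[slow] dup, fast++
slow=2 fast=5: a[fast]=4≠a[slow]=2 write a[3]=4, slow++,fast++
slow=3 fast=6: a[fast]=4=a[slow] dup, fast++
slow=3 fast=7: a[fast]=5≠a[slow]=4 write a[4]=5, slow++,fast++
slow=4 fast=8: a[fast]=5=a[slow] dup, fast++
slow=4 fast=9: a[fast]=5=a[slow] dup, fast++
slow=4 fast=10: a[fast]=5=a[slow] dup, fast++

slow=4, fast=11, prefix=[1, 2, 4, 5]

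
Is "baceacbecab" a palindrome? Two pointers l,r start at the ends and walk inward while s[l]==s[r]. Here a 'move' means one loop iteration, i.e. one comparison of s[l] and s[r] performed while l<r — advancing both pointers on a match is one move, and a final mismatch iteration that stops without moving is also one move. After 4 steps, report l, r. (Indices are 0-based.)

l=0 r=10: 'b'=='b', l++,r--
l=1 r=9: 'a'=='a', l++,r--
l=2 r=8: 'c'=='c', l++,r--
l=3 r=7: 'e'=='e', l++,r--

l=4, r=6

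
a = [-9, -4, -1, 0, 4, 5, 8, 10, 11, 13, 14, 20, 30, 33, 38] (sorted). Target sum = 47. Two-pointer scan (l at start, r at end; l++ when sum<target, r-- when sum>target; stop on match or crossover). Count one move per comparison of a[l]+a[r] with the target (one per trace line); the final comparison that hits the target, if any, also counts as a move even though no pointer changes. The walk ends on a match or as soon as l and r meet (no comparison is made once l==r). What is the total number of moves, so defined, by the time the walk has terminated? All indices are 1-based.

12 moves

[1,15] -9+38=29 <47 → l++
[2,15] -4+38=34 <47 → l++
[3,15] -1+38=37 <47 → l++
[4,15] 0+38=38 <47 → l++
[5,15] 4+38=42 <47 → l++
[6,15] 5+38=43 <47 → l++
[7,15] 8+38=46 <47 → l++
[8,15] 10+38=48 >47 → r--
[8,14] 10+33=43 <47 → l++
[9,14] 11+33=44 <47 → l++
[10,14] 13+33=46 <47 → l++
[11,14] 14+33=47 → found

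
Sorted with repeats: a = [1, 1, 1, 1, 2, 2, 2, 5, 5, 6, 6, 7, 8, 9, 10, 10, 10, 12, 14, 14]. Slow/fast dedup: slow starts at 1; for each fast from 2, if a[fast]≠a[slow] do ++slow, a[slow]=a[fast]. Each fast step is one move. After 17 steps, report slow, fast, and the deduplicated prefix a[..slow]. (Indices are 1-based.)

slow=9, fast=19, prefix=[1, 2, 5, 6, 7, 8, 9, 10, 12]

slow=1 fast=2: a[fast]=1=a[slow] dup, fast++
slow=1 fast=3: a[fast]=1=a[slow] dup, fast++
slow=1 fast=4: a[fast]=1=a[slow] dup, fast++
slow=1 fast=5: a[fast]=2≠a[slow]=1 write a[2]=2, slow++,fast++
slow=2 fast=6: a[fast]=2=a[slow] dup, fast++
slow=2 fast=7: a[fast]=2=a[slow] dup, fast++
slow=2 fast=8: a[fast]=5≠a[slow]=2 write a[3]=5, slow++,fast++
slow=3 fast=9: a[fast]=5=a[slow] dup, fast++
slow=3 fast=10: a[fast]=6≠a[slow]=5 write a[4]=6, slow++,fast++
slow=4 fast=11: a[fast]=6=a[slow] dup, fast++
slow=4 fast=12: a[fast]=7≠a[slow]=6 write a[5]=7, slow++,fast++
slow=5 fast=13: a[fast]=8≠a[slow]=7 write a[6]=8, slow++,fast++
slow=6 fast=14: a[fast]=9≠a[slow]=8 write a[7]=9, slow++,fast++
slow=7 fast=15: a[fast]=10≠a[slow]=9 write a[8]=10, slow++,fast++
slow=8 fast=16: a[fast]=10=a[slow] dup, fast++
slow=8 fast=17: a[fast]=10=a[slow] dup, fast++
slow=8 fast=18: a[fast]=12≠a[slow]=10 write a[9]=12, slow++,fast++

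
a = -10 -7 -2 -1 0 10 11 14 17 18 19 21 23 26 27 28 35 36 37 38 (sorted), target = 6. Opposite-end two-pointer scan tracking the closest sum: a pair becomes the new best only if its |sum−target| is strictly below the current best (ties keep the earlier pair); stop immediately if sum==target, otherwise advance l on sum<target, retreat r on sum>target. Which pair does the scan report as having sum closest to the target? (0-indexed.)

l=0 r=19: -10+38=28 d=22 *, r--
l=0 r=18: -10+37=27 d=21 *, r--
l=0 r=17: -10+36=26 d=20 *, r--
l=0 r=16: -10+35=25 d=19 *, r--
l=0 r=15: -10+28=18 d=12 *, r--
l=0 r=14: -10+27=17 d=11 *, r--
l=0 r=13: -10+26=16 d=10 *, r--
l=0 r=12: -10+23=13 d=7 *, r--
l=0 r=11: -10+21=11 d=5 *, r--
l=0 r=10: -10+19=9 d=3 *, r--
l=0 r=9: -10+18=8 d=2 *, r--
l=0 r=8: -10+17=7 d=1 *, r--
l=0 r=7: -10+14=4 d=2, l++
l=1 r=7: -7+14=7 d=1, r--
l=1 r=6: -7+11=4 d=2, l++
l=2 r=6: -2+11=9 d=3, r--
l=2 r=5: -2+10=8 d=2, r--
l=2 r=4: -2+0=-2 d=8, l++
l=3 r=4: -1+0=-1 d=7, l++

pair (-10, 17) with sum 7 (|Δ|=1)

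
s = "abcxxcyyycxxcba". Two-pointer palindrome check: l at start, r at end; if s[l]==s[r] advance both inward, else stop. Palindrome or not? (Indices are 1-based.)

palindrome

[1,15] 'a'=='a' → l++,r--
[2,14] 'b'=='b' → l++,r--
[3,13] 'c'=='c' → l++,r--
[4,12] 'x'=='x' → l++,r--
[5,11] 'x'=='x' → l++,r--
[6,10] 'c'=='c' → l++,r--
[7,9] 'y'=='y' → l++,r--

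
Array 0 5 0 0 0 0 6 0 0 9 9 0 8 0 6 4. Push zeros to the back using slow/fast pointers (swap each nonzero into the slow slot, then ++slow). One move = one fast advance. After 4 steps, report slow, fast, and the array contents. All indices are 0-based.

slow=1, fast=4, a=[5, 0, 0, 0, 0, 0, 6, 0, 0, 9, 9, 0, 8, 0, 6, 4]

slow=0 fast=0: a[fast]=0, fast++
slow=0 fast=1: a[fast]=5≠0 swap→a[0]=5, slow++,fast++
slow=1 fast=2: a[fast]=0, fast++
slow=1 fast=3: a[fast]=0, fast++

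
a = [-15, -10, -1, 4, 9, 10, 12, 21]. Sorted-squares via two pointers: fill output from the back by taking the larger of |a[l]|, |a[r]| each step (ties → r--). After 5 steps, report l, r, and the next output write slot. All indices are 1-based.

l=1 r=8: |-15|<=|21| out[8]=441, r--
l=1 r=7: |-15|>|12| out[7]=225, l++
l=2 r=7: |-10|<=|12| out[6]=144, r--
l=2 r=6: |-10|<=|10| out[5]=100, r--
l=2 r=5: |-10|>|9| out[4]=100, l++

l=3, r=5, next write slot=3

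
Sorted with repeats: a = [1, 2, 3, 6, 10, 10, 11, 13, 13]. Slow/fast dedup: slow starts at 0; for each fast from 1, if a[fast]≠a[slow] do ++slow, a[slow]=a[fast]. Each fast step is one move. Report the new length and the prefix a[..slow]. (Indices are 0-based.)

slow=0 fast=1: a[fast]=2≠a[slow]=1 write a[1]=2, slow++,fast++
slow=1 fast=2: a[fast]=3≠a[slow]=2 write a[2]=3, slow++,fast++
slow=2 fast=3: a[fast]=6≠a[slow]=3 write a[3]=6, slow++,fast++
slow=3 fast=4: a[fast]=10≠a[slow]=6 write a[4]=10, slow++,fast++
slow=4 fast=5: a[fast]=10=a[slow] dup, fast++
slow=4 fast=6: a[fast]=11≠a[slow]=10 write a[5]=11, slow++,fast++
slow=5 fast=7: a[fast]=13≠a[slow]=11 write a[6]=13, slow++,fast++
slow=6 fast=8: a[fast]=13=a[slow] dup, fast++

length 7; prefix = [1, 2, 3, 6, 10, 11, 13]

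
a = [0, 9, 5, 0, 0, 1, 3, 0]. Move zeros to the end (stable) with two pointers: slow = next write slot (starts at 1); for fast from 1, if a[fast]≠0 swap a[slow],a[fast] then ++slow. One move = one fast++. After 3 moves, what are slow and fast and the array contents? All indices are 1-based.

slow=3, fast=4, a=[9, 5, 0, 0, 0, 1, 3, 0]

(s=1,f=1) a[fast]=0 → fast++
(s=1,f=2) a[fast]=9≠0 swap→a[1]=9 → slow++,fast++
(s=2,f=3) a[fast]=5≠0 swap→a[2]=5 → slow++,fast++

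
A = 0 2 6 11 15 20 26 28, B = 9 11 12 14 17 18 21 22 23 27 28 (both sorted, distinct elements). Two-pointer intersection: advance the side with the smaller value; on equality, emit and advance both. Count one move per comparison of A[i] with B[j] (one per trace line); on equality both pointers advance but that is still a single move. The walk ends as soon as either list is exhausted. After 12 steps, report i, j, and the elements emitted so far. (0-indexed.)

i=0 j=0: 0<9, i++
i=1 j=0: 2<9, i++
i=2 j=0: 6<9, i++
i=3 j=0: 11>9, j++
i=3 j=1: 11==11 emit, i++,j++
i=4 j=2: 15>12, j++
i=4 j=3: 15>14, j++
i=4 j=4: 15<17, i++
i=5 j=4: 20>17, j++
i=5 j=5: 20>18, j++
i=5 j=6: 20<21, i++
i=6 j=6: 26>21, j++

i=6, j=7, emitted=[11]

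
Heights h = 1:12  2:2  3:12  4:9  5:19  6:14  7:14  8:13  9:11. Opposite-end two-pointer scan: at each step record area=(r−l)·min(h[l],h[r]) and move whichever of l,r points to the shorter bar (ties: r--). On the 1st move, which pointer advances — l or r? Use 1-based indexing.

l=1 r=9: min(12,11)*8=88 best=88 *, r--

r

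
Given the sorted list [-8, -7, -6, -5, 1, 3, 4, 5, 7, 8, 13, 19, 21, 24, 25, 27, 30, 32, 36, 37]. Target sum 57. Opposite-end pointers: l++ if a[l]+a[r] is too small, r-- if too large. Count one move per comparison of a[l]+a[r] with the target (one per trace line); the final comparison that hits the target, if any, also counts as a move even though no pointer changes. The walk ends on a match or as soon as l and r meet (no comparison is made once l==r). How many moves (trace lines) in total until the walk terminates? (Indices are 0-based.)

l=0 r=19: -8+37=29 <57, l++
l=1 r=19: -7+37=30 <57, l++
l=2 r=19: -6+37=31 <57, l++
l=3 r=19: -5+37=32 <57, l++
l=4 r=19: 1+37=38 <57, l++
l=5 r=19: 3+37=40 <57, l++
l=6 r=19: 4+37=41 <57, l++
l=7 r=19: 5+37=42 <57, l++
l=8 r=19: 7+37=44 <57, l++
l=9 r=19: 8+37=45 <57, l++
l=10 r=19: 13+37=50 <57, l++
l=11 r=19: 19+37=56 <57, l++
l=12 r=19: 21+37=58 >57, r--
l=12 r=18: 21+36=57, found

14 moves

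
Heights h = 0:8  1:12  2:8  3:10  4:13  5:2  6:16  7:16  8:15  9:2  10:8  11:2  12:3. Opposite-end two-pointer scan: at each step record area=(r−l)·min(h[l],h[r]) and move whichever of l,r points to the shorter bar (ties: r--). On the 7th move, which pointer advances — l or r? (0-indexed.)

l

l=0 r=12: min(8,3)*12=36 best=36 *, r--
l=0 r=11: min(8,2)*11=22 best=36, r--
l=0 r=10: min(8,8)*10=80 best=80 *, r--
l=0 r=9: min(8,2)*9=18 best=80, r--
l=0 r=8: min(8,15)*8=64 best=80, l++
l=1 r=8: min(12,15)*7=84 best=84 *, l++
l=2 r=8: min(8,15)*6=48 best=84, l++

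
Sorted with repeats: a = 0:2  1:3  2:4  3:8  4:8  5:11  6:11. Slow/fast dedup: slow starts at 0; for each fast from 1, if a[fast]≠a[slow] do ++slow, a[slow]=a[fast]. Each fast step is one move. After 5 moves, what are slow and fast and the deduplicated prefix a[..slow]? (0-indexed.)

slow=0 fast=1: a[fast]=3≠a[slow]=2 write a[1]=3, slow++,fast++
slow=1 fast=2: a[fast]=4≠a[slow]=3 write a[2]=4, slow++,fast++
slow=2 fast=3: a[fast]=8≠a[slow]=4 write a[3]=8, slow++,fast++
slow=3 fast=4: a[fast]=8=a[slow] dup, fast++
slow=3 fast=5: a[fast]=11≠a[slow]=8 write a[4]=11, slow++,fast++

slow=4, fast=6, prefix=[2, 3, 4, 8, 11]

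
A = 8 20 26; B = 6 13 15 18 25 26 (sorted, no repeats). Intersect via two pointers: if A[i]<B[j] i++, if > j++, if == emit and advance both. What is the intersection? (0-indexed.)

intersection = [26]

[i=0,j=0] 8>6 → j++
[i=0,j=1] 8<13 → i++
[i=1,j=1] 20>13 → j++
[i=1,j=2] 20>15 → j++
[i=1,j=3] 20>18 → j++
[i=1,j=4] 20<25 → i++
[i=2,j=4] 26>25 → j++
[i=2,j=5] 26==26 emit → i++,j++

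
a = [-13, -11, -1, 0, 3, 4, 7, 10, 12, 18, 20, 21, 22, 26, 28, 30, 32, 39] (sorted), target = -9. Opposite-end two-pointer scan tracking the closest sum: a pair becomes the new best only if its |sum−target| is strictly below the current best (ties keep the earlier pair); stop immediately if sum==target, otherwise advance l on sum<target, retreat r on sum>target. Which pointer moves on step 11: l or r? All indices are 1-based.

r

[1,18] -13+39=26 d=35 * → r--
[1,17] -13+32=19 d=28 * → r--
[1,16] -13+30=17 d=26 * → r--
[1,15] -13+28=15 d=24 * → r--
[1,14] -13+26=13 d=22 * → r--
[1,13] -13+22=9 d=18 * → r--
[1,12] -13+21=8 d=17 * → r--
[1,11] -13+20=7 d=16 * → r--
[1,10] -13+18=5 d=14 * → r--
[1,9] -13+12=-1 d=8 * → r--
[1,8] -13+10=-3 d=6 * → r--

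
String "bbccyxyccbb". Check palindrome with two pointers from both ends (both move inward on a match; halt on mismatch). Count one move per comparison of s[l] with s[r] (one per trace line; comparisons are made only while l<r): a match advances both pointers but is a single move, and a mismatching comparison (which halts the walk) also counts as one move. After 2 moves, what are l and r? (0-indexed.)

l=2, r=8

[0,10] 'b'=='b' → l++,r--
[1,9] 'b'=='b' → l++,r--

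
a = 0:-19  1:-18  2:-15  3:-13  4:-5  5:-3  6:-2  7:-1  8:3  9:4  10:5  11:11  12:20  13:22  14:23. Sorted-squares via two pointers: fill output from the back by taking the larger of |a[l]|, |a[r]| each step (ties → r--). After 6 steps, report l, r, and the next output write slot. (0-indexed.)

l=3, r=11, next write slot=8

l=0 r=14: |-19|<=|23| out[14]=529, r--
l=0 r=13: |-19|<=|22| out[13]=484, r--
l=0 r=12: |-19|<=|20| out[12]=400, r--
l=0 r=11: |-19|>|11| out[11]=361, l++
l=1 r=11: |-18|>|11| out[10]=324, l++
l=2 r=11: |-15|>|11| out[9]=225, l++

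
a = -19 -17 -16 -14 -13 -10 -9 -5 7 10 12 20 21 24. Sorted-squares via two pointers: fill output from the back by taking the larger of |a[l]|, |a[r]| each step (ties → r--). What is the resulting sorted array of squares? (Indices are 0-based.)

[25, 49, 81, 100, 100, 144, 169, 196, 256, 289, 361, 400, 441, 576]

l=0 r=13: |-19|<=|24| out[13]=576, r--
l=0 r=12: |-19|<=|21| out[12]=441, r--
l=0 r=11: |-19|<=|20| out[11]=400, r--
l=0 r=10: |-19|>|12| out[10]=361, l++
l=1 r=10: |-17|>|12| out[9]=289, l++
l=2 r=10: |-16|>|12| out[8]=256, l++
l=3 r=10: |-14|>|12| out[7]=196, l++
l=4 r=10: |-13|>|12| out[6]=169, l++
l=5 r=10: |-10|<=|12| out[5]=144, r--
l=5 r=9: |-10|<=|10| out[4]=100, r--
l=5 r=8: |-10|>|7| out[3]=100, l++
l=6 r=8: |-9|>|7| out[2]=81, l++
l=7 r=8: |-5|<=|7| out[1]=49, r--
l=7 r=7: |-5|<=|-5| out[0]=25, r--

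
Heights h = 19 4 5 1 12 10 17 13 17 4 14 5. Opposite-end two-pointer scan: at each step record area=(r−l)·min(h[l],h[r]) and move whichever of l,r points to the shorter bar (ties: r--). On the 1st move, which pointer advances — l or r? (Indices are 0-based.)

l=0 r=11: min(19,5)*11=55 best=55 *, r--

r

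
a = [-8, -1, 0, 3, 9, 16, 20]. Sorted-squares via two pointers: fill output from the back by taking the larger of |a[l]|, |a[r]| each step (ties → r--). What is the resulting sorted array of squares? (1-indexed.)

[0, 1, 9, 64, 81, 256, 400]

l=1 r=7: |-8|<=|20| out[7]=400, r--
l=1 r=6: |-8|<=|16| out[6]=256, r--
l=1 r=5: |-8|<=|9| out[5]=81, r--
l=1 r=4: |-8|>|3| out[4]=64, l++
l=2 r=4: |-1|<=|3| out[3]=9, r--
l=2 r=3: |-1|>|0| out[2]=1, l++
l=3 r=3: |0|<=|0| out[1]=0, r--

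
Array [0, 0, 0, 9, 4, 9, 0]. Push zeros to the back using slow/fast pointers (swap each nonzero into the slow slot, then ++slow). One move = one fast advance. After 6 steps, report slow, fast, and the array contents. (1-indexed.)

slow=4, fast=7, a=[9, 4, 9, 0, 0, 0, 0]

slow=1 fast=1: a[fast]=0, fast++
slow=1 fast=2: a[fast]=0, fast++
slow=1 fast=3: a[fast]=0, fast++
slow=1 fast=4: a[fast]=9≠0 swap→a[1]=9, slow++,fast++
slow=2 fast=5: a[fast]=4≠0 swap→a[2]=4, slow++,fast++
slow=3 fast=6: a[fast]=9≠0 swap→a[3]=9, slow++,fast++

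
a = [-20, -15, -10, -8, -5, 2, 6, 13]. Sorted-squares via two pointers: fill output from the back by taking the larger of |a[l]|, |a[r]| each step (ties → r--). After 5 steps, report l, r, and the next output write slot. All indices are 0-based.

[0,7] |-20|>|13| out[7]=400 → l++
[1,7] |-15|>|13| out[6]=225 → l++
[2,7] |-10|<=|13| out[5]=169 → r--
[2,6] |-10|>|6| out[4]=100 → l++
[3,6] |-8|>|6| out[3]=64 → l++

l=4, r=6, next write slot=2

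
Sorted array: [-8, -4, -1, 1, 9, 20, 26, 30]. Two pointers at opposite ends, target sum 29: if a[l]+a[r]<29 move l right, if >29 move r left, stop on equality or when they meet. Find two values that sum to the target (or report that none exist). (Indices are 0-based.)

l=0 r=7: -8+30=22 <29, l++
l=1 r=7: -4+30=26 <29, l++
l=2 r=7: -1+30=29, found

(-1, 30)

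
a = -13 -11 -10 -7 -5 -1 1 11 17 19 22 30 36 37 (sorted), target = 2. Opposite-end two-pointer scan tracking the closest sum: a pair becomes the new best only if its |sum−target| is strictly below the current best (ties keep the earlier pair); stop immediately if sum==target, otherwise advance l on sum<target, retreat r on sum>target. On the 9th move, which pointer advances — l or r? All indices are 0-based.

l

l=0 r=13: -13+37=24 d=22 *, r--
l=0 r=12: -13+36=23 d=21 *, r--
l=0 r=11: -13+30=17 d=15 *, r--
l=0 r=10: -13+22=9 d=7 *, r--
l=0 r=9: -13+19=6 d=4 *, r--
l=0 r=8: -13+17=4 d=2 *, r--
l=0 r=7: -13+11=-2 d=4, l++
l=1 r=7: -11+11=0 d=2, l++
l=2 r=7: -10+11=1 d=1 *, l++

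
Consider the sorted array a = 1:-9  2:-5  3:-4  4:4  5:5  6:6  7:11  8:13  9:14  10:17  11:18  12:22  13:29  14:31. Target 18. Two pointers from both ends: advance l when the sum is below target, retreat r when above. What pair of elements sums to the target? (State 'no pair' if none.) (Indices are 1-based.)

(-4, 22)

[1,14] -9+31=22 >18 → r--
[1,13] -9+29=20 >18 → r--
[1,12] -9+22=13 <18 → l++
[2,12] -5+22=17 <18 → l++
[3,12] -4+22=18 → found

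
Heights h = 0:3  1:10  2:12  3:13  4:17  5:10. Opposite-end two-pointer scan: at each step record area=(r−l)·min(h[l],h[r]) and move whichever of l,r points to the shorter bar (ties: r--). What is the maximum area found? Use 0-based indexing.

[0,5] min(3,10)*5=15 best=15 * → l++
[1,5] min(10,10)*4=40 best=40 * → r--
[1,4] min(10,17)*3=30 best=40 → l++
[2,4] min(12,17)*2=24 best=40 → l++
[3,4] min(13,17)*1=13 best=40 → l++

max area = 40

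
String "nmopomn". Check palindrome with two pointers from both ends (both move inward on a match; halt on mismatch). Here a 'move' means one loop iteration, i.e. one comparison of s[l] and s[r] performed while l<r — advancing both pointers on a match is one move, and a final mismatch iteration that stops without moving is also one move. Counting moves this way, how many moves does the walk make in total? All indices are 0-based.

3 moves

l=0 r=6: 'n'=='n', l++,r--
l=1 r=5: 'm'=='m', l++,r--
l=2 r=4: 'o'=='o', l++,r--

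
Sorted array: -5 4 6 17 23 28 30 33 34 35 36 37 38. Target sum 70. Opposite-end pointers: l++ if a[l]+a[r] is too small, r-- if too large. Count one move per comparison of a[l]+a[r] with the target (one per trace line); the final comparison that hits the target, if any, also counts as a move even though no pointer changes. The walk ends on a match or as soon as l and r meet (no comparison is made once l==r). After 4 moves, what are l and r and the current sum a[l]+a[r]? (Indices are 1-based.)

l=5, r=13, sum=61

[1,13] -5+38=33 <70 → l++
[2,13] 4+38=42 <70 → l++
[3,13] 6+38=44 <70 → l++
[4,13] 17+38=55 <70 → l++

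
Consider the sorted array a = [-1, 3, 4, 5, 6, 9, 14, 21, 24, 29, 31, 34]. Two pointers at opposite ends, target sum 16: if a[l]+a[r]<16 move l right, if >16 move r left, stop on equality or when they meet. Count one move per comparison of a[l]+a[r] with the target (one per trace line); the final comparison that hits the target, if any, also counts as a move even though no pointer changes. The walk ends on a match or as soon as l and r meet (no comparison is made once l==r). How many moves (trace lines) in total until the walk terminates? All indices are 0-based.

11 moves

l=0 r=11: -1+34=33 >16, r--
l=0 r=10: -1+31=30 >16, r--
l=0 r=9: -1+29=28 >16, r--
l=0 r=8: -1+24=23 >16, r--
l=0 r=7: -1+21=20 >16, r--
l=0 r=6: -1+14=13 <16, l++
l=1 r=6: 3+14=17 >16, r--
l=1 r=5: 3+9=12 <16, l++
l=2 r=5: 4+9=13 <16, l++
l=3 r=5: 5+9=14 <16, l++
l=4 r=5: 6+9=15 <16, l++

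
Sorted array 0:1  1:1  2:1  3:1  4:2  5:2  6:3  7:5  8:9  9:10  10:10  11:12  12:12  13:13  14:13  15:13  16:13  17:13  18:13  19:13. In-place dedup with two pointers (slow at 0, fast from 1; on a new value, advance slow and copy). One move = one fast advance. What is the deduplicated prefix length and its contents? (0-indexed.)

slow=0 fast=1: a[fast]=1=a[slow] dup, fast++
slow=0 fast=2: a[fast]=1=a[slow] dup, fast++
slow=0 fast=3: a[fast]=1=a[slow] dup, fast++
slow=0 fast=4: a[fast]=2≠a[slow]=1 write a[1]=2, slow++,fast++
slow=1 fast=5: a[fast]=2=a[slow] dup, fast++
slow=1 fast=6: a[fast]=3≠a[slow]=2 write a[2]=3, slow++,fast++
slow=2 fast=7: a[fast]=5≠a[slow]=3 write a[3]=5, slow++,fast++
slow=3 fast=8: a[fast]=9≠a[slow]=5 write a[4]=9, slow++,fast++
slow=4 fast=9: a[fast]=10≠a[slow]=9 write a[5]=10, slow++,fast++
slow=5 fast=10: a[fast]=10=a[slow] dup, fast++
slow=5 fast=11: a[fast]=12≠a[slow]=10 write a[6]=12, slow++,fast++
slow=6 fast=12: a[fast]=12=a[slow] dup, fast++
slow=6 fast=13: a[fast]=13≠a[slow]=12 write a[7]=13, slow++,fast++
slow=7 fast=14: a[fast]=13=a[slow] dup, fast++
slow=7 fast=15: a[fast]=13=a[slow] dup, fast++
slow=7 fast=16: a[fast]=13=a[slow] dup, fast++
slow=7 fast=17: a[fast]=13=a[slow] dup, fast++
slow=7 fast=18: a[fast]=13=a[slow] dup, fast++
slow=7 fast=19: a[fast]=13=a[slow] dup, fast++

length 8; prefix = [1, 2, 3, 5, 9, 10, 12, 13]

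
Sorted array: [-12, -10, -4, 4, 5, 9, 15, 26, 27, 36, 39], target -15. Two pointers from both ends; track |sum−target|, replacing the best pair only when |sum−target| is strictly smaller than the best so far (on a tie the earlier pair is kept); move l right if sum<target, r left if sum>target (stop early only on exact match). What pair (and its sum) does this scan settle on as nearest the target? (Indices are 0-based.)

pair (-12, -4) with sum -16 (|Δ|=1)

l=0 r=10: -12+39=27 d=42 *, r--
l=0 r=9: -12+36=24 d=39 *, r--
l=0 r=8: -12+27=15 d=30 *, r--
l=0 r=7: -12+26=14 d=29 *, r--
l=0 r=6: -12+15=3 d=18 *, r--
l=0 r=5: -12+9=-3 d=12 *, r--
l=0 r=4: -12+5=-7 d=8 *, r--
l=0 r=3: -12+4=-8 d=7 *, r--
l=0 r=2: -12+-4=-16 d=1 *, l++
l=1 r=2: -10+-4=-14 d=1, r--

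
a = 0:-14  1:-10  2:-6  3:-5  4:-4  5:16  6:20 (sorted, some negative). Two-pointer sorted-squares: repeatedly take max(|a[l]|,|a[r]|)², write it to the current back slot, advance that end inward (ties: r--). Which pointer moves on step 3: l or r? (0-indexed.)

l=0 r=6: |-14|<=|20| out[6]=400, r--
l=0 r=5: |-14|<=|16| out[5]=256, r--
l=0 r=4: |-14|>|-4| out[4]=196, l++

l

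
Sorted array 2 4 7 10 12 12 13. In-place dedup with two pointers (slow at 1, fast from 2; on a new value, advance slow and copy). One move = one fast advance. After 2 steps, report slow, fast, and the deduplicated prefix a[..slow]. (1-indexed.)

slow=3, fast=4, prefix=[2, 4, 7]

slow=1 fast=2: a[fast]=4≠a[slow]=2 write a[2]=4, slow++,fast++
slow=2 fast=3: a[fast]=7≠a[slow]=4 write a[3]=7, slow++,fast++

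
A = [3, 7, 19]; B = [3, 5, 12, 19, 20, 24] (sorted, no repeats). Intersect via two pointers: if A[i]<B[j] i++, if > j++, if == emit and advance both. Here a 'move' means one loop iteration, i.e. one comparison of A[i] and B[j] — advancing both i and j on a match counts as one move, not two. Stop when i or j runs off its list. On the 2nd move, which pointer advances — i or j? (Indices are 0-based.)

i=0 j=0: 3==3 emit, i++,j++
i=1 j=1: 7>5, j++

j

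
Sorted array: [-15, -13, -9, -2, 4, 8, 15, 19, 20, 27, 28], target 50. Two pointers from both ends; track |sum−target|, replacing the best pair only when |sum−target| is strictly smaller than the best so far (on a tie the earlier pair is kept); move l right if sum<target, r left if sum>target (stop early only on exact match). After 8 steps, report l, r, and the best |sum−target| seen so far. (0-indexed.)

l=8, r=10, best |Δ|=3

l=0 r=10: -15+28=13 d=37 *, l++
l=1 r=10: -13+28=15 d=35 *, l++
l=2 r=10: -9+28=19 d=31 *, l++
l=3 r=10: -2+28=26 d=24 *, l++
l=4 r=10: 4+28=32 d=18 *, l++
l=5 r=10: 8+28=36 d=14 *, l++
l=6 r=10: 15+28=43 d=7 *, l++
l=7 r=10: 19+28=47 d=3 *, l++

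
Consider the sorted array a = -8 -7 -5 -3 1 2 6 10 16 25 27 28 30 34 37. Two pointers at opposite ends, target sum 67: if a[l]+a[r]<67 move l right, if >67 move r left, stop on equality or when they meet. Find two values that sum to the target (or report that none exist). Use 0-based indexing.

l=0 r=14: -8+37=29 <67, l++
l=1 r=14: -7+37=30 <67, l++
l=2 r=14: -5+37=32 <67, l++
l=3 r=14: -3+37=34 <67, l++
l=4 r=14: 1+37=38 <67, l++
l=5 r=14: 2+37=39 <67, l++
l=6 r=14: 6+37=43 <67, l++
l=7 r=14: 10+37=47 <67, l++
l=8 r=14: 16+37=53 <67, l++
l=9 r=14: 25+37=62 <67, l++
l=10 r=14: 27+37=64 <67, l++
l=11 r=14: 28+37=65 <67, l++
l=12 r=14: 30+37=67, found

(30, 37)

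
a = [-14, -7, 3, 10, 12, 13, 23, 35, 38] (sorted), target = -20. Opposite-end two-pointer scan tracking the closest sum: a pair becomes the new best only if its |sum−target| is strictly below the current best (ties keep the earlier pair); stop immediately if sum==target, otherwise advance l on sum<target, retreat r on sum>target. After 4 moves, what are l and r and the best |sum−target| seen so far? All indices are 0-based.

l=0, r=4, best |Δ|=19

l=0 r=8: -14+38=24 d=44 *, r--
l=0 r=7: -14+35=21 d=41 *, r--
l=0 r=6: -14+23=9 d=29 *, r--
l=0 r=5: -14+13=-1 d=19 *, r--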